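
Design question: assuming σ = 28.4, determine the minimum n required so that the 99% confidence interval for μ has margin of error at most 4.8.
n ≥ 233

For margin E ≤ 4.8:
n ≥ (z* · σ / E)²
n ≥ (2.576 · 28.4 / 4.8)²
n ≥ 232.30

Minimum n = 233 (rounding up)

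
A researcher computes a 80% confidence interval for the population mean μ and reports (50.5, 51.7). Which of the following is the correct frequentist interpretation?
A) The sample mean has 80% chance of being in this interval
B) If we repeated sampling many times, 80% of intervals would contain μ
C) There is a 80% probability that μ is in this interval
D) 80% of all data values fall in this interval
B

A) Wrong — x̄ is observed and sits in the interval by construction.
B) Correct — this is the frequentist long-run coverage interpretation.
C) Wrong — μ is fixed; the randomness lives in the interval, not in μ.
D) Wrong — a CI is about the parameter μ, not individual data values.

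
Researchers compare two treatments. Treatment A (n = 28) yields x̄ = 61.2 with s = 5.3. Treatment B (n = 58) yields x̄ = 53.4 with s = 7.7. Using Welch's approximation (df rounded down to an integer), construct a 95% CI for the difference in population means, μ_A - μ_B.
(4.96, 10.64)

Difference: x̄₁ - x̄₂ = 7.80
SE = √(s₁²/n₁ + s₂²/n₂) = √(5.3²/28 + 7.7²/58) = 1.4232
df = 73.77 → 73 (Welch–Satterthwaite, rounded down)
t* = 1.993

CI: 7.80 ± 1.993 · 1.4232 = 7.80 ± 2.84 = (4.96, 10.64)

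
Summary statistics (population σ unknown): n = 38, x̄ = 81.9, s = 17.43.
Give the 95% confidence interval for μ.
(76.17, 87.63)

t-interval (σ unknown):
df = n - 1 = 37
t* = 2.026 for 95% confidence

Margin of error = t* · s/√n = 2.026 · 17.43/√38 = 5.73

CI: (76.17, 87.63)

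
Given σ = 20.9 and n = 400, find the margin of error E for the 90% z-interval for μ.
Margin of error = 1.72

Margin of error = z* · σ/√n
= 1.645 · 20.9/√400
= 1.645 · 20.9/20.0000
= 1.72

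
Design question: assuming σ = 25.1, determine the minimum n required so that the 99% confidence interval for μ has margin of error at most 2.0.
n ≥ 1046

For margin E ≤ 2.0:
n ≥ (z* · σ / E)²
n ≥ (2.576 · 25.1 / 2.0)²
n ≥ 1045.15

Minimum n = 1046 (rounding up)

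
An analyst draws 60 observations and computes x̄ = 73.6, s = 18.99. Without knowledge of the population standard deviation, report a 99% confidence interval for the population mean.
(67.07, 80.13)

t-interval (σ unknown):
df = n - 1 = 59
t* = 2.662 for 99% confidence

Margin of error = t* · s/√n = 2.662 · 18.99/√60 = 6.53

CI: (67.07, 80.13)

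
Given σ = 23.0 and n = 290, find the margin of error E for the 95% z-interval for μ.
Margin of error = 2.65

Margin of error = z* · σ/√n
= 1.960 · 23.0/√290
= 1.960 · 23.0/17.0294
= 2.65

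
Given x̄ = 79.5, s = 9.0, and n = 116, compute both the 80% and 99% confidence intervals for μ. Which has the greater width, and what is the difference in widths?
99% CI is wider by 2.23

df = 115
80% CI: t* = 1.289, (78.42, 80.58), width = 2 · t* · s/√n = 2.15
99% CI: t* = 2.619, (77.31, 81.69), width = 2 · t* · s/√n = 4.38

The 99% CI is wider by 4.38 - 2.15 = 2.23.
Higher confidence requires a wider interval.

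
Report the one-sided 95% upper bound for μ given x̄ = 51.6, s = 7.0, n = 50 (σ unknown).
μ ≤ 53.26

Upper bound (one-sided):
t* = 1.677 (one-sided for 95%)
Upper bound = x̄ + t* · s/√n = 51.6 + 1.677 · 7.0/√50 = 53.26

We are 95% confident that μ ≤ 53.26.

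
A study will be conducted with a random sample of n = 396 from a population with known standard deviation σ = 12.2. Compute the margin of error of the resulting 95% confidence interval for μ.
Margin of error = 1.20

Margin of error = z* · σ/√n
= 1.960 · 12.2/√396
= 1.960 · 12.2/19.8997
= 1.20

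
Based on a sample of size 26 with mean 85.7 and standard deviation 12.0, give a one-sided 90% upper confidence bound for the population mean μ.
μ ≤ 88.80

Upper bound (one-sided):
t* = 1.316 (one-sided for 90%)
Upper bound = x̄ + t* · s/√n = 85.7 + 1.316 · 12.0/√26 = 88.80

We are 90% confident that μ ≤ 88.80.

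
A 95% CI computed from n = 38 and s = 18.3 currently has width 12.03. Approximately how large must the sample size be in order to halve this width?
n ≈ 152

CI width ∝ 1/√n
To reduce width by factor 2, need √n to grow by 2 → need 2² = 4 times as many samples.

Current: n = 38, width = 12.03
New: n = 152, width ≈ 5.87

Width reduced by factor of 12.03/5.87 = 2.05.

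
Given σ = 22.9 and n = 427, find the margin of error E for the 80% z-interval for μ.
Margin of error = 1.42

Margin of error = z* · σ/√n
= 1.282 · 22.9/√427
= 1.282 · 22.9/20.6640
= 1.42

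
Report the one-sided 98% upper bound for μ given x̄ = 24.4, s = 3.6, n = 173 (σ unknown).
μ ≤ 24.97

Upper bound (one-sided):
t* = 2.069 (one-sided for 98%)
Upper bound = x̄ + t* · s/√n = 24.4 + 2.069 · 3.6/√173 = 24.97

We are 98% confident that μ ≤ 24.97.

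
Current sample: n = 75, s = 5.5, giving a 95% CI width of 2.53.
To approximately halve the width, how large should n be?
n ≈ 300

CI width ∝ 1/√n
To reduce width by factor 2, need √n to grow by 2 → need 2² = 4 times as many samples.

Current: n = 75, width = 2.53
New: n = 300, width ≈ 1.25

Width reduced by factor of 2.53/1.25 = 2.02.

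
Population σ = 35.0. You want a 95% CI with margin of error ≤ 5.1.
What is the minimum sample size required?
n ≥ 181

For margin E ≤ 5.1:
n ≥ (z* · σ / E)²
n ≥ (1.960 · 35.0 / 5.1)²
n ≥ 180.93

Minimum n = 181 (rounding up)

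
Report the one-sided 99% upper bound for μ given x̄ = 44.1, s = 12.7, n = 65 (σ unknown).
μ ≤ 47.86

Upper bound (one-sided):
t* = 2.386 (one-sided for 99%)
Upper bound = x̄ + t* · s/√n = 44.1 + 2.386 · 12.7/√65 = 47.86

We are 99% confident that μ ≤ 47.86.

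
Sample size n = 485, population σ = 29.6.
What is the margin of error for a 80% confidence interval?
Margin of error = 1.72

Margin of error = z* · σ/√n
= 1.282 · 29.6/√485
= 1.282 · 29.6/22.0227
= 1.72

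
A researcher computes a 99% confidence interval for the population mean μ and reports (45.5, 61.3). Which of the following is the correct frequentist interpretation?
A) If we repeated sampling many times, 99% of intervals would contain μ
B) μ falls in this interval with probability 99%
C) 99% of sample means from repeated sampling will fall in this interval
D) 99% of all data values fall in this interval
A

A) Correct — this is the frequentist long-run coverage interpretation.
B) Wrong — μ is fixed; the randomness lives in the interval, not in μ.
C) Wrong — coverage applies to intervals containing μ, not to future x̄ values.
D) Wrong — a CI is about the parameter μ, not individual data values.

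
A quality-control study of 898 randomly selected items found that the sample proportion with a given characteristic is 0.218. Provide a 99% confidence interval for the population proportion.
(0.183, 0.253)

Proportion CI:
SE = √(p̂(1-p̂)/n) = √(0.218 · 0.782 / 898) = 0.01378

z* = 2.576
Margin = z* · SE = 2.576 · 0.01378 = 0.0355

CI: 0.218 ± 0.0355 = (0.183, 0.253)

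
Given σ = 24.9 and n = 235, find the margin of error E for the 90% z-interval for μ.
Margin of error = 2.67

Margin of error = z* · σ/√n
= 1.645 · 24.9/√235
= 1.645 · 24.9/15.3297
= 2.67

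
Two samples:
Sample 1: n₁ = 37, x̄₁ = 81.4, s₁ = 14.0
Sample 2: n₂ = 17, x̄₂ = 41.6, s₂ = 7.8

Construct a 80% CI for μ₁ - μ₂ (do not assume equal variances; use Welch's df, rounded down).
(35.93, 43.67)

Difference: x̄₁ - x̄₂ = 39.80
SE = √(s₁²/n₁ + s₂²/n₂) = √(14.0²/37 + 7.8²/17) = 2.9793
df = 49.86 → 49 (Welch–Satterthwaite, rounded down)
t* = 1.299

CI: 39.80 ± 1.299 · 2.9793 = 39.80 ± 3.87 = (35.93, 43.67)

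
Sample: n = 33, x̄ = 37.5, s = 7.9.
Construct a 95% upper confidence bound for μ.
μ ≤ 39.83

Upper bound (one-sided):
t* = 1.694 (one-sided for 95%)
Upper bound = x̄ + t* · s/√n = 37.5 + 1.694 · 7.9/√33 = 39.83

We are 95% confident that μ ≤ 39.83.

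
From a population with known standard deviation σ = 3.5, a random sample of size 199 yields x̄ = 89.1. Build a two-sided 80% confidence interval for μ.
(88.78, 89.42)

z-interval (σ known):
z* = 1.282 for 80% confidence

Margin of error = z* · σ/√n = 1.282 · 3.5/√199 = 0.32

CI: (89.1 - 0.32, 89.1 + 0.32) = (88.78, 89.42)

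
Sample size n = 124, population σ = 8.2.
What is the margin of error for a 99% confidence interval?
Margin of error = 1.90

Margin of error = z* · σ/√n
= 2.576 · 8.2/√124
= 2.576 · 8.2/11.1355
= 1.90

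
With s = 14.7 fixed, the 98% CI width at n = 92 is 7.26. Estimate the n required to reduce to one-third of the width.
n ≈ 828

CI width ∝ 1/√n
To reduce width by factor 3, need √n to grow by 3 → need 3² = 9 times as many samples.

Current: n = 92, width = 7.26
New: n = 828, width ≈ 2.38

Width reduced by factor of 7.26/2.38 = 3.05.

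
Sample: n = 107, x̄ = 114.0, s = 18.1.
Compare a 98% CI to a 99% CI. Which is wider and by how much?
99% CI is wider by 0.91

df = 106
98% CI: t* = 2.362, (109.87, 118.13), width = 2 · t* · s/√n = 8.27
99% CI: t* = 2.623, (109.41, 118.59), width = 2 · t* · s/√n = 9.18

The 99% CI is wider by 9.18 - 8.27 = 0.91.
Higher confidence requires a wider interval.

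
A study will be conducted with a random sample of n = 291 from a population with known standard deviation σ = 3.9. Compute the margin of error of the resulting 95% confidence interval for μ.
Margin of error = 0.45

Margin of error = z* · σ/√n
= 1.960 · 3.9/√291
= 1.960 · 3.9/17.0587
= 0.45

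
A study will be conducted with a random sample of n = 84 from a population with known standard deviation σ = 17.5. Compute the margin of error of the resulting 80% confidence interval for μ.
Margin of error = 2.45

Margin of error = z* · σ/√n
= 1.282 · 17.5/√84
= 1.282 · 17.5/9.1652
= 2.45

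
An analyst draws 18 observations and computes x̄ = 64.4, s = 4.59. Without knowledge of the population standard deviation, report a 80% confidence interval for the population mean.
(62.96, 65.84)

t-interval (σ unknown):
df = n - 1 = 17
t* = 1.333 for 80% confidence

Margin of error = t* · s/√n = 1.333 · 4.59/√18 = 1.44

CI: (62.96, 65.84)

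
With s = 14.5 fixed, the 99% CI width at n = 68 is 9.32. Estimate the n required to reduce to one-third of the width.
n ≈ 612

CI width ∝ 1/√n
To reduce width by factor 3, need √n to grow by 3 → need 3² = 9 times as many samples.

Current: n = 68, width = 9.32
New: n = 612, width ≈ 3.03

Width reduced by factor of 9.32/3.03 = 3.08.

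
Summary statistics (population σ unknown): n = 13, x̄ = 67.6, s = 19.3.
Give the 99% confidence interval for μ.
(51.25, 83.95)

t-interval (σ unknown):
df = n - 1 = 12
t* = 3.055 for 99% confidence

Margin of error = t* · s/√n = 3.055 · 19.3/√13 = 16.35

CI: (51.25, 83.95)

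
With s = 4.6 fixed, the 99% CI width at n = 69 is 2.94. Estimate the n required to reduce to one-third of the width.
n ≈ 621

CI width ∝ 1/√n
To reduce width by factor 3, need √n to grow by 3 → need 3² = 9 times as many samples.

Current: n = 69, width = 2.94
New: n = 621, width ≈ 0.95

Width reduced by factor of 2.94/0.95 = 3.09.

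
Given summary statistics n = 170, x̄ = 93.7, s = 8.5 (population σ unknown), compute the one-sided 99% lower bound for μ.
μ ≥ 92.17

Lower bound (one-sided):
t* = 2.349 (one-sided for 99%)
Lower bound = x̄ - t* · s/√n = 93.7 - 2.349 · 8.5/√170 = 92.17

We are 99% confident that μ ≥ 92.17.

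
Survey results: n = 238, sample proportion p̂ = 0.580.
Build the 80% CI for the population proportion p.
(0.539, 0.621)

Proportion CI:
SE = √(p̂(1-p̂)/n) = √(0.580 · 0.420 / 238) = 0.03199

z* = 1.282
Margin = z* · SE = 1.282 · 0.03199 = 0.0410

CI: 0.580 ± 0.0410 = (0.539, 0.621)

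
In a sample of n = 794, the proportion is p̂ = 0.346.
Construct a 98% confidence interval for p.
(0.307, 0.385)

Proportion CI:
SE = √(p̂(1-p̂)/n) = √(0.346 · 0.654 / 794) = 0.01688

z* = 2.326
Margin = z* · SE = 2.326 · 0.01688 = 0.0393

CI: 0.346 ± 0.0393 = (0.307, 0.385)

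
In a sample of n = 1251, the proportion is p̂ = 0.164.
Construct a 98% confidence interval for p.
(0.140, 0.188)

Proportion CI:
SE = √(p̂(1-p̂)/n) = √(0.164 · 0.836 / 1251) = 0.01047

z* = 2.326
Margin = z* · SE = 2.326 · 0.01047 = 0.0244

CI: 0.164 ± 0.0244 = (0.140, 0.188)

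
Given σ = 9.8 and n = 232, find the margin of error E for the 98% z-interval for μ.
Margin of error = 1.50

Margin of error = z* · σ/√n
= 2.326 · 9.8/√232
= 2.326 · 9.8/15.2315
= 1.50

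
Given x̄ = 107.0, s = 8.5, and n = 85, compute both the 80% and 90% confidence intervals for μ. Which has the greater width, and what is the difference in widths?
90% CI is wider by 0.69

df = 84
80% CI: t* = 1.292, (105.81, 108.19), width = 2 · t* · s/√n = 2.38
90% CI: t* = 1.663, (105.47, 108.53), width = 2 · t* · s/√n = 3.07

The 90% CI is wider by 3.07 - 2.38 = 0.69.
Higher confidence requires a wider interval.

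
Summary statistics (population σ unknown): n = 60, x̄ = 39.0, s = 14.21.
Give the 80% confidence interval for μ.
(36.62, 41.38)

t-interval (σ unknown):
df = n - 1 = 59
t* = 1.296 for 80% confidence

Margin of error = t* · s/√n = 1.296 · 14.21/√60 = 2.38

CI: (36.62, 41.38)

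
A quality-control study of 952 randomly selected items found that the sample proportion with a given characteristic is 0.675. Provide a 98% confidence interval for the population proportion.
(0.640, 0.710)

Proportion CI:
SE = √(p̂(1-p̂)/n) = √(0.675 · 0.325 / 952) = 0.01518

z* = 2.326
Margin = z* · SE = 2.326 · 0.01518 = 0.0353

CI: 0.675 ± 0.0353 = (0.640, 0.710)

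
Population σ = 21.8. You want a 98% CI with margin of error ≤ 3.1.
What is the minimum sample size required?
n ≥ 268

For margin E ≤ 3.1:
n ≥ (z* · σ / E)²
n ≥ (2.326 · 21.8 / 3.1)²
n ≥ 267.55

Minimum n = 268 (rounding up)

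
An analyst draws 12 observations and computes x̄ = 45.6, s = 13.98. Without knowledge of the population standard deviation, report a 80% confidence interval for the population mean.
(40.10, 51.10)

t-interval (σ unknown):
df = n - 1 = 11
t* = 1.363 for 80% confidence

Margin of error = t* · s/√n = 1.363 · 13.98/√12 = 5.50

CI: (40.10, 51.10)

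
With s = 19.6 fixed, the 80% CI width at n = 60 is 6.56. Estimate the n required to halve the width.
n ≈ 240

CI width ∝ 1/√n
To reduce width by factor 2, need √n to grow by 2 → need 2² = 4 times as many samples.

Current: n = 60, width = 6.56
New: n = 240, width ≈ 3.25

Width reduced by factor of 6.56/3.25 = 2.02.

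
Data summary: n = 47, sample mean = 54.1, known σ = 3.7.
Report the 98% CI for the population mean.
(52.84, 55.36)

z-interval (σ known):
z* = 2.326 for 98% confidence

Margin of error = z* · σ/√n = 2.326 · 3.7/√47 = 1.26

CI: (54.1 - 1.26, 54.1 + 1.26) = (52.84, 55.36)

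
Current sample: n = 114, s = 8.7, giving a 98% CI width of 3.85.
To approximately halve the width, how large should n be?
n ≈ 456

CI width ∝ 1/√n
To reduce width by factor 2, need √n to grow by 2 → need 2² = 4 times as many samples.

Current: n = 114, width = 3.85
New: n = 456, width ≈ 1.90

Width reduced by factor of 3.85/1.90 = 2.03.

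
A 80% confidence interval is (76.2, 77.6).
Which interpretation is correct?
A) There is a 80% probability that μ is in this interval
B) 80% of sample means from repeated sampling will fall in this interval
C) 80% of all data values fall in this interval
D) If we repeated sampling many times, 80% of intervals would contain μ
D

A) Wrong — μ is fixed; the randomness lives in the interval, not in μ.
B) Wrong — coverage applies to intervals containing μ, not to future x̄ values.
C) Wrong — a CI is about the parameter μ, not individual data values.
D) Correct — this is the frequentist long-run coverage interpretation.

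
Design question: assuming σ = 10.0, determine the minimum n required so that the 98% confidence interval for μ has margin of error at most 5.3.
n ≥ 20

For margin E ≤ 5.3:
n ≥ (z* · σ / E)²
n ≥ (2.326 · 10.0 / 5.3)²
n ≥ 19.26

Minimum n = 20 (rounding up)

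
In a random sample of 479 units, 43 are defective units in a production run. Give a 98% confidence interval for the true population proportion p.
(0.059, 0.120)

Proportion CI:
p̂ = 43/479 = 0.08977
SE = √(p̂(1-p̂)/n) = √(0.08977 · 0.91023 / 479) = 0.01306

z* = 2.326
Margin = z* · SE = 2.326 · 0.01306 = 0.0304

CI: 0.08977 ± 0.0304 = (0.059, 0.120)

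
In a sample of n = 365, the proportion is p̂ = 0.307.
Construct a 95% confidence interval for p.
(0.260, 0.354)

Proportion CI:
SE = √(p̂(1-p̂)/n) = √(0.307 · 0.693 / 365) = 0.02414

z* = 1.960
Margin = z* · SE = 1.960 · 0.02414 = 0.0473

CI: 0.307 ± 0.0473 = (0.260, 0.354)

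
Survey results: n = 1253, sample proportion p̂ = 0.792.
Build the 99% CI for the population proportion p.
(0.762, 0.822)

Proportion CI:
SE = √(p̂(1-p̂)/n) = √(0.792 · 0.208 / 1253) = 0.01147

z* = 2.576
Margin = z* · SE = 2.576 · 0.01147 = 0.0295

CI: 0.792 ± 0.0295 = (0.762, 0.822)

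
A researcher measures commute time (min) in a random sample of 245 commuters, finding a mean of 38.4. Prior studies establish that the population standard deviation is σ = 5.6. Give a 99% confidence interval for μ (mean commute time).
(37.48, 39.32)

z-interval (σ known):
z* = 2.576 for 99% confidence

Margin of error = z* · σ/√n = 2.576 · 5.6/√245 = 0.92

CI: (38.4 - 0.92, 38.4 + 0.92) = (37.48, 39.32)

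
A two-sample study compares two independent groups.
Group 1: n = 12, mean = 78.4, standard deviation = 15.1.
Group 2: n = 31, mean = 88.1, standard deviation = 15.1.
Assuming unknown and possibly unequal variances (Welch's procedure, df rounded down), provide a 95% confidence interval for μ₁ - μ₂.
(-20.41, 1.01)

Difference: x̄₁ - x̄₂ = -9.70
SE = √(s₁²/n₁ + s₂²/n₂) = √(15.1²/12 + 15.1²/31) = 5.1338
df = 20.06 → 20 (Welch–Satterthwaite, rounded down)
t* = 2.086

CI: -9.70 ± 2.086 · 5.1338 = -9.70 ± 10.71 = (-20.41, 1.01)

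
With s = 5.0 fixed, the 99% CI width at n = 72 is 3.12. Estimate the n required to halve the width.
n ≈ 288

CI width ∝ 1/√n
To reduce width by factor 2, need √n to grow by 2 → need 2² = 4 times as many samples.

Current: n = 72, width = 3.12
New: n = 288, width ≈ 1.53

Width reduced by factor of 3.12/1.53 = 2.04.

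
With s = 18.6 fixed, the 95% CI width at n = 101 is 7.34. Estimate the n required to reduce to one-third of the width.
n ≈ 909

CI width ∝ 1/√n
To reduce width by factor 3, need √n to grow by 3 → need 3² = 9 times as many samples.

Current: n = 101, width = 7.34
New: n = 909, width ≈ 2.42

Width reduced by factor of 7.34/2.42 = 3.03.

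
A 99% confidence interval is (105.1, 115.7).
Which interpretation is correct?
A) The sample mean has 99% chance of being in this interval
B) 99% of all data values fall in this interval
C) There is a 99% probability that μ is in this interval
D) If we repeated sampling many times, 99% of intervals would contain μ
D

A) Wrong — x̄ is observed and sits in the interval by construction.
B) Wrong — a CI is about the parameter μ, not individual data values.
C) Wrong — μ is fixed; the randomness lives in the interval, not in μ.
D) Correct — this is the frequentist long-run coverage interpretation.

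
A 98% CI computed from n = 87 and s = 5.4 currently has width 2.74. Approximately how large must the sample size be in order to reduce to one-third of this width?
n ≈ 783

CI width ∝ 1/√n
To reduce width by factor 3, need √n to grow by 3 → need 3² = 9 times as many samples.

Current: n = 87, width = 2.74
New: n = 783, width ≈ 0.90

Width reduced by factor of 2.74/0.90 = 3.04.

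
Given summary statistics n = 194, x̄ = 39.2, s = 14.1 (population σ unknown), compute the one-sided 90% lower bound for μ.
μ ≥ 37.90

Lower bound (one-sided):
t* = 1.286 (one-sided for 90%)
Lower bound = x̄ - t* · s/√n = 39.2 - 1.286 · 14.1/√194 = 37.90

We are 90% confident that μ ≥ 37.90.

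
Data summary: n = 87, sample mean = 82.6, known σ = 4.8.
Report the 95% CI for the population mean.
(81.59, 83.61)

z-interval (σ known):
z* = 1.960 for 95% confidence

Margin of error = z* · σ/√n = 1.960 · 4.8/√87 = 1.01

CI: (82.6 - 1.01, 82.6 + 1.01) = (81.59, 83.61)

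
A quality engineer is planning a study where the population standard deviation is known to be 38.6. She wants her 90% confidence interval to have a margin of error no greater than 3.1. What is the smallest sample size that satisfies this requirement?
n ≥ 420

For margin E ≤ 3.1:
n ≥ (z* · σ / E)²
n ≥ (1.645 · 38.6 / 3.1)²
n ≥ 419.55

Minimum n = 420 (rounding up)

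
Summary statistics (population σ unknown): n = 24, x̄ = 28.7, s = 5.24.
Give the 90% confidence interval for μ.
(26.87, 30.53)

t-interval (σ unknown):
df = n - 1 = 23
t* = 1.714 for 90% confidence

Margin of error = t* · s/√n = 1.714 · 5.24/√24 = 1.83

CI: (26.87, 30.53)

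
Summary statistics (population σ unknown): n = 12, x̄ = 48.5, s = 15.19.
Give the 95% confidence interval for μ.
(38.85, 58.15)

t-interval (σ unknown):
df = n - 1 = 11
t* = 2.201 for 95% confidence

Margin of error = t* · s/√n = 2.201 · 15.19/√12 = 9.65

CI: (38.85, 58.15)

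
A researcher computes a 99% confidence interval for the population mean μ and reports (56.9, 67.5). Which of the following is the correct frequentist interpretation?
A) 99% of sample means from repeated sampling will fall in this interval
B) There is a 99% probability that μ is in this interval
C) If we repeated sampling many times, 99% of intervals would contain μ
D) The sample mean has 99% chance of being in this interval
C

A) Wrong — coverage applies to intervals containing μ, not to future x̄ values.
B) Wrong — μ is fixed; the randomness lives in the interval, not in μ.
C) Correct — this is the frequentist long-run coverage interpretation.
D) Wrong — x̄ is observed and sits in the interval by construction.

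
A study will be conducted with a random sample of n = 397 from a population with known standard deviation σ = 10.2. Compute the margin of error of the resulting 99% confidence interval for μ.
Margin of error = 1.32

Margin of error = z* · σ/√n
= 2.576 · 10.2/√397
= 2.576 · 10.2/19.9249
= 1.32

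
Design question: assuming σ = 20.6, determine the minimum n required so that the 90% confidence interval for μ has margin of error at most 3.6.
n ≥ 89

For margin E ≤ 3.6:
n ≥ (z* · σ / E)²
n ≥ (1.645 · 20.6 / 3.6)²
n ≥ 88.61

Minimum n = 89 (rounding up)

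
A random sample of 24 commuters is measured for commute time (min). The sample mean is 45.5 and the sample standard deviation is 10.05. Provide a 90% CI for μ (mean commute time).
(41.98, 49.02)

t-interval (σ unknown):
df = n - 1 = 23
t* = 1.714 for 90% confidence

Margin of error = t* · s/√n = 1.714 · 10.05/√24 = 3.52

CI: (41.98, 49.02)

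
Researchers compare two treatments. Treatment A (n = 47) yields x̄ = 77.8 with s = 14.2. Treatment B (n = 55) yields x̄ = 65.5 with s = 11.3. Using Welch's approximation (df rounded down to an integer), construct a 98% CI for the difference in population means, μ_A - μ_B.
(6.21, 18.39)

Difference: x̄₁ - x̄₂ = 12.30
SE = √(s₁²/n₁ + s₂²/n₂) = √(14.2²/47 + 11.3²/55) = 2.5714
df = 87.44 → 87 (Welch–Satterthwaite, rounded down)
t* = 2.370

CI: 12.30 ± 2.370 · 2.5714 = 12.30 ± 6.09 = (6.21, 18.39)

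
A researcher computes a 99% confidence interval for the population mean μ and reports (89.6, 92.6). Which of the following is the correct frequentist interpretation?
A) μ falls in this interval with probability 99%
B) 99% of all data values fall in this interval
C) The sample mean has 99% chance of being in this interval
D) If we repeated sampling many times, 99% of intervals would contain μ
D

A) Wrong — μ is fixed; the randomness lives in the interval, not in μ.
B) Wrong — a CI is about the parameter μ, not individual data values.
C) Wrong — x̄ is observed and sits in the interval by construction.
D) Correct — this is the frequentist long-run coverage interpretation.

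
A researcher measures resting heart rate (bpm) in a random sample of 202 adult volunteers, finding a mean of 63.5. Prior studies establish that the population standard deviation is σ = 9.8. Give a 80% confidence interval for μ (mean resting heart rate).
(62.62, 64.38)

z-interval (σ known):
z* = 1.282 for 80% confidence

Margin of error = z* · σ/√n = 1.282 · 9.8/√202 = 0.88

CI: (63.5 - 0.88, 63.5 + 0.88) = (62.62, 64.38)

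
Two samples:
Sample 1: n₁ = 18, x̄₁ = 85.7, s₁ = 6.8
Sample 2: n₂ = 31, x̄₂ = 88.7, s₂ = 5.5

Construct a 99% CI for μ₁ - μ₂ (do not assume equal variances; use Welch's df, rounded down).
(-8.19, 2.19)

Difference: x̄₁ - x̄₂ = -3.00
SE = √(s₁²/n₁ + s₂²/n₂) = √(6.8²/18 + 5.5²/31) = 1.8827
df = 29.92 → 29 (Welch–Satterthwaite, rounded down)
t* = 2.756

CI: -3.00 ± 2.756 · 1.8827 = -3.00 ± 5.19 = (-8.19, 2.19)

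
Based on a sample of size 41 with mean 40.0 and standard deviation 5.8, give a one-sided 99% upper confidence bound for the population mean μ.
μ ≤ 42.19

Upper bound (one-sided):
t* = 2.423 (one-sided for 99%)
Upper bound = x̄ + t* · s/√n = 40.0 + 2.423 · 5.8/√41 = 42.19

We are 99% confident that μ ≤ 42.19.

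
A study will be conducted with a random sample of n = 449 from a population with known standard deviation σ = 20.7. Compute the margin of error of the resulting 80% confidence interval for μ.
Margin of error = 1.25

Margin of error = z* · σ/√n
= 1.282 · 20.7/√449
= 1.282 · 20.7/21.1896
= 1.25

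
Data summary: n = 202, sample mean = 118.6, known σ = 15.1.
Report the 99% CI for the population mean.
(115.86, 121.34)

z-interval (σ known):
z* = 2.576 for 99% confidence

Margin of error = z* · σ/√n = 2.576 · 15.1/√202 = 2.74

CI: (118.6 - 2.74, 118.6 + 2.74) = (115.86, 121.34)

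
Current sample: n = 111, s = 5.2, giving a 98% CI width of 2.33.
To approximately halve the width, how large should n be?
n ≈ 444

CI width ∝ 1/√n
To reduce width by factor 2, need √n to grow by 2 → need 2² = 4 times as many samples.

Current: n = 111, width = 2.33
New: n = 444, width ≈ 1.15

Width reduced by factor of 2.33/1.15 = 2.03.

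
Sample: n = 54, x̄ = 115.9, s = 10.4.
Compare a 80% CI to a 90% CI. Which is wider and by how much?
90% CI is wider by 1.07

df = 53
80% CI: t* = 1.298, (114.06, 117.74), width = 2 · t* · s/√n = 3.67
90% CI: t* = 1.674, (113.53, 118.27), width = 2 · t* · s/√n = 4.74

The 90% CI is wider by 4.74 - 3.67 = 1.07.
Higher confidence requires a wider interval.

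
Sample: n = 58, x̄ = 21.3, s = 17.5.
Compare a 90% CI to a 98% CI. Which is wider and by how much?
98% CI is wider by 3.32

df = 57
90% CI: t* = 1.672, (17.46, 25.14), width = 2 · t* · s/√n = 7.68
98% CI: t* = 2.394, (15.80, 26.80), width = 2 · t* · s/√n = 11.00

The 98% CI is wider by 11.00 - 7.68 = 3.32.
Higher confidence requires a wider interval.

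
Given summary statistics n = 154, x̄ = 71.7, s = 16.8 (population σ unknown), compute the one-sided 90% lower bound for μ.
μ ≥ 69.96

Lower bound (one-sided):
t* = 1.287 (one-sided for 90%)
Lower bound = x̄ - t* · s/√n = 71.7 - 1.287 · 16.8/√154 = 69.96

We are 90% confident that μ ≥ 69.96.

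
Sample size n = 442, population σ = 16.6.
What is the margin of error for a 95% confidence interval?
Margin of error = 1.55

Margin of error = z* · σ/√n
= 1.960 · 16.6/√442
= 1.960 · 16.6/21.0238
= 1.55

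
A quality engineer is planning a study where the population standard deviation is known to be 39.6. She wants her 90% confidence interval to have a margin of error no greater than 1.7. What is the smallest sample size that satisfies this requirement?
n ≥ 1469

For margin E ≤ 1.7:
n ≥ (z* · σ / E)²
n ≥ (1.645 · 39.6 / 1.7)²
n ≥ 1468.33

Minimum n = 1469 (rounding up)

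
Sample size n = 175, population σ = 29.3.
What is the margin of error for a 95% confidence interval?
Margin of error = 4.34

Margin of error = z* · σ/√n
= 1.960 · 29.3/√175
= 1.960 · 29.3/13.2288
= 4.34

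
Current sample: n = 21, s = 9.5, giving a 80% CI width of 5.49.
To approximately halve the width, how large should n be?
n ≈ 84

CI width ∝ 1/√n
To reduce width by factor 2, need √n to grow by 2 → need 2² = 4 times as many samples.

Current: n = 21, width = 5.49
New: n = 84, width ≈ 2.68

Width reduced by factor of 5.49/2.68 = 2.05.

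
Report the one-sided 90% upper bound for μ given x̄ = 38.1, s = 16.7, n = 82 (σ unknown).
μ ≤ 40.48

Upper bound (one-sided):
t* = 1.292 (one-sided for 90%)
Upper bound = x̄ + t* · s/√n = 38.1 + 1.292 · 16.7/√82 = 40.48

We are 90% confident that μ ≤ 40.48.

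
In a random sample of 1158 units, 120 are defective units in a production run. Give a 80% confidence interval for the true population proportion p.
(0.092, 0.115)

Proportion CI:
p̂ = 120/1158 = 0.10363
SE = √(p̂(1-p̂)/n) = √(0.10363 · 0.89637 / 1158) = 0.00896

z* = 1.282
Margin = z* · SE = 1.282 · 0.00896 = 0.0115

CI: 0.10363 ± 0.0115 = (0.092, 0.115)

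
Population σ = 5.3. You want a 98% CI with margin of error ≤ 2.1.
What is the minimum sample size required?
n ≥ 35

For margin E ≤ 2.1:
n ≥ (z* · σ / E)²
n ≥ (2.326 · 5.3 / 2.1)²
n ≥ 34.46

Minimum n = 35 (rounding up)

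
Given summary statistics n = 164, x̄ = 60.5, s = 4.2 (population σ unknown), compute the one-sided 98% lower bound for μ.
μ ≥ 59.82

Lower bound (one-sided):
t* = 2.070 (one-sided for 98%)
Lower bound = x̄ - t* · s/√n = 60.5 - 2.070 · 4.2/√164 = 59.82

We are 98% confident that μ ≥ 59.82.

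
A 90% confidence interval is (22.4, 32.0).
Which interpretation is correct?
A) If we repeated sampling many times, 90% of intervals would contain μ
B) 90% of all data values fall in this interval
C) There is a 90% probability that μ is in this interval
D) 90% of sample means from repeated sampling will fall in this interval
A

A) Correct — this is the frequentist long-run coverage interpretation.
B) Wrong — a CI is about the parameter μ, not individual data values.
C) Wrong — μ is fixed; the randomness lives in the interval, not in μ.
D) Wrong — coverage applies to intervals containing μ, not to future x̄ values.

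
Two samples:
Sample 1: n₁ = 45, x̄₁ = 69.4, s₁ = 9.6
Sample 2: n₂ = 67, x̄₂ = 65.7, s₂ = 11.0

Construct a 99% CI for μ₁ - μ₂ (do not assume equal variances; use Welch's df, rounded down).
(-1.45, 8.85)

Difference: x̄₁ - x̄₂ = 3.70
SE = √(s₁²/n₁ + s₂²/n₂) = √(9.6²/45 + 11.0²/67) = 1.9632
df = 102.62 → 102 (Welch–Satterthwaite, rounded down)
t* = 2.625

CI: 3.70 ± 2.625 · 1.9632 = 3.70 ± 5.15 = (-1.45, 8.85)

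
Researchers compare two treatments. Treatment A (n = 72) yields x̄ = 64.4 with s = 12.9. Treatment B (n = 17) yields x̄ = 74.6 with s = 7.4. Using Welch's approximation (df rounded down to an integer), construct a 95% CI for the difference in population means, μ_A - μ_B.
(-14.95, -5.45)

Difference: x̄₁ - x̄₂ = -10.20
SE = √(s₁²/n₁ + s₂²/n₂) = √(12.9²/72 + 7.4²/17) = 2.3521
df = 42.29 → 42 (Welch–Satterthwaite, rounded down)
t* = 2.018

CI: -10.20 ± 2.018 · 2.3521 = -10.20 ± 4.75 = (-14.95, -5.45)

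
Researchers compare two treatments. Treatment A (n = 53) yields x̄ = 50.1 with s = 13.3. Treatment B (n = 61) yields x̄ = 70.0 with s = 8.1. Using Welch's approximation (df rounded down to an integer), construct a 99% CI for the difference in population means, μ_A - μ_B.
(-25.44, -14.36)

Difference: x̄₁ - x̄₂ = -19.90
SE = √(s₁²/n₁ + s₂²/n₂) = √(13.3²/53 + 8.1²/61) = 2.1007
df = 83.41 → 83 (Welch–Satterthwaite, rounded down)
t* = 2.636

CI: -19.90 ± 2.636 · 2.1007 = -19.90 ± 5.54 = (-25.44, -14.36)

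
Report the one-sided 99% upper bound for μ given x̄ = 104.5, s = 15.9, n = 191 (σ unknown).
μ ≤ 107.20

Upper bound (one-sided):
t* = 2.346 (one-sided for 99%)
Upper bound = x̄ + t* · s/√n = 104.5 + 2.346 · 15.9/√191 = 107.20

We are 99% confident that μ ≤ 107.20.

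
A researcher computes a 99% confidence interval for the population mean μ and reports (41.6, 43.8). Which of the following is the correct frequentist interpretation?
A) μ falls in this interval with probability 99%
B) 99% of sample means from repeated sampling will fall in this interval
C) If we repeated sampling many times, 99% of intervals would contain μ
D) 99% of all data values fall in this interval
C

A) Wrong — μ is fixed; the randomness lives in the interval, not in μ.
B) Wrong — coverage applies to intervals containing μ, not to future x̄ values.
C) Correct — this is the frequentist long-run coverage interpretation.
D) Wrong — a CI is about the parameter μ, not individual data values.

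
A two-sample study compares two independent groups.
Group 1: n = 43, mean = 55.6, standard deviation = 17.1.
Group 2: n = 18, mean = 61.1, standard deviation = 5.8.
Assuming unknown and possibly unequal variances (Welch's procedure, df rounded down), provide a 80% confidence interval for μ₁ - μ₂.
(-9.32, -1.68)

Difference: x̄₁ - x̄₂ = -5.50
SE = √(s₁²/n₁ + s₂²/n₂) = √(17.1²/43 + 5.8²/18) = 2.9443
df = 57.52 → 57 (Welch–Satterthwaite, rounded down)
t* = 1.297

CI: -5.50 ± 1.297 · 2.9443 = -5.50 ± 3.82 = (-9.32, -1.68)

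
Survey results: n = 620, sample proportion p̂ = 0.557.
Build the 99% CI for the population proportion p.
(0.506, 0.608)

Proportion CI:
SE = √(p̂(1-p̂)/n) = √(0.557 · 0.443 / 620) = 0.01995

z* = 2.576
Margin = z* · SE = 2.576 · 0.01995 = 0.0514

CI: 0.557 ± 0.0514 = (0.506, 0.608)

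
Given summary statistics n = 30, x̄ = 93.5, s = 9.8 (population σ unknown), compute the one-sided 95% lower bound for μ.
μ ≥ 90.46

Lower bound (one-sided):
t* = 1.699 (one-sided for 95%)
Lower bound = x̄ - t* · s/√n = 93.5 - 1.699 · 9.8/√30 = 90.46

We are 95% confident that μ ≥ 90.46.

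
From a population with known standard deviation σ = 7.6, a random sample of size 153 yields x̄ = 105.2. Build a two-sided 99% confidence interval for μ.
(103.62, 106.78)

z-interval (σ known):
z* = 2.576 for 99% confidence

Margin of error = z* · σ/√n = 2.576 · 7.6/√153 = 1.58

CI: (105.2 - 1.58, 105.2 + 1.58) = (103.62, 106.78)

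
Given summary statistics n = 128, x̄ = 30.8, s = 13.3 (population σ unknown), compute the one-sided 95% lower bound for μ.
μ ≥ 28.85

Lower bound (one-sided):
t* = 1.657 (one-sided for 95%)
Lower bound = x̄ - t* · s/√n = 30.8 - 1.657 · 13.3/√128 = 28.85

We are 95% confident that μ ≥ 28.85.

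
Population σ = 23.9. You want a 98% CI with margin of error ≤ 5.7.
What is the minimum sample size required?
n ≥ 96

For margin E ≤ 5.7:
n ≥ (z* · σ / E)²
n ≥ (2.326 · 23.9 / 5.7)²
n ≥ 95.12

Minimum n = 96 (rounding up)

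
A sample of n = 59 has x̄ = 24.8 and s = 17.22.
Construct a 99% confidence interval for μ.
(18.83, 30.77)

t-interval (σ unknown):
df = n - 1 = 58
t* = 2.663 for 99% confidence

Margin of error = t* · s/√n = 2.663 · 17.22/√59 = 5.97

CI: (18.83, 30.77)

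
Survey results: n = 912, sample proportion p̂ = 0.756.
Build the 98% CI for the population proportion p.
(0.723, 0.789)

Proportion CI:
SE = √(p̂(1-p̂)/n) = √(0.756 · 0.244 / 912) = 0.01422

z* = 2.326
Margin = z* · SE = 2.326 · 0.01422 = 0.0331

CI: 0.756 ± 0.0331 = (0.723, 0.789)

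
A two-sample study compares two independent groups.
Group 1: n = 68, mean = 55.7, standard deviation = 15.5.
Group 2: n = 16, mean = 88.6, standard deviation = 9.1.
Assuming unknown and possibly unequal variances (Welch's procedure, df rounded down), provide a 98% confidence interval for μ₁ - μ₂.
(-40.07, -25.73)

Difference: x̄₁ - x̄₂ = -32.90
SE = √(s₁²/n₁ + s₂²/n₂) = √(15.5²/68 + 9.1²/16) = 2.9511
df = 38.46 → 38 (Welch–Satterthwaite, rounded down)
t* = 2.429

CI: -32.90 ± 2.429 · 2.9511 = -32.90 ± 7.17 = (-40.07, -25.73)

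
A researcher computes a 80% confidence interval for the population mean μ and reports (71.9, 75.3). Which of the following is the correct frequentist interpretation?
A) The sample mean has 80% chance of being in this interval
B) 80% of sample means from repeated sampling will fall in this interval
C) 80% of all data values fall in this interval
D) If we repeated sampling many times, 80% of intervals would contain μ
D

A) Wrong — x̄ is observed and sits in the interval by construction.
B) Wrong — coverage applies to intervals containing μ, not to future x̄ values.
C) Wrong — a CI is about the parameter μ, not individual data values.
D) Correct — this is the frequentist long-run coverage interpretation.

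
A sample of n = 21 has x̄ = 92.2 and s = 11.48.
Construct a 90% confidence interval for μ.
(87.88, 96.52)

t-interval (σ unknown):
df = n - 1 = 20
t* = 1.725 for 90% confidence

Margin of error = t* · s/√n = 1.725 · 11.48/√21 = 4.32

CI: (87.88, 96.52)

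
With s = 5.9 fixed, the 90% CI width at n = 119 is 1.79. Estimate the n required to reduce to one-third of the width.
n ≈ 1071

CI width ∝ 1/√n
To reduce width by factor 3, need √n to grow by 3 → need 3² = 9 times as many samples.

Current: n = 119, width = 1.79
New: n = 1071, width ≈ 0.59

Width reduced by factor of 1.79/0.59 = 3.03.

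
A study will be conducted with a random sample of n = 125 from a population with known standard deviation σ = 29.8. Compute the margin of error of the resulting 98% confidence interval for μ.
Margin of error = 6.20

Margin of error = z* · σ/√n
= 2.326 · 29.8/√125
= 2.326 · 29.8/11.1803
= 6.20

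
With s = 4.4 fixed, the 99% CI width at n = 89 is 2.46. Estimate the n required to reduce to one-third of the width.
n ≈ 801

CI width ∝ 1/√n
To reduce width by factor 3, need √n to grow by 3 → need 3² = 9 times as many samples.

Current: n = 89, width = 2.46
New: n = 801, width ≈ 0.80

Width reduced by factor of 2.46/0.80 = 3.07.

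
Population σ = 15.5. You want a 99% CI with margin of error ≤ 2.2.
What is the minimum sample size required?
n ≥ 330

For margin E ≤ 2.2:
n ≥ (z* · σ / E)²
n ≥ (2.576 · 15.5 / 2.2)²
n ≥ 329.39

Minimum n = 330 (rounding up)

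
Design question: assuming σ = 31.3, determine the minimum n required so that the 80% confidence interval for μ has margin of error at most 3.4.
n ≥ 140

For margin E ≤ 3.4:
n ≥ (z* · σ / E)²
n ≥ (1.282 · 31.3 / 3.4)²
n ≥ 139.29

Minimum n = 140 (rounding up)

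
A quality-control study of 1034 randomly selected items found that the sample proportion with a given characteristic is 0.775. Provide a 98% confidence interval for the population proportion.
(0.745, 0.805)

Proportion CI:
SE = √(p̂(1-p̂)/n) = √(0.775 · 0.225 / 1034) = 0.01299

z* = 2.326
Margin = z* · SE = 2.326 · 0.01299 = 0.0302

CI: 0.775 ± 0.0302 = (0.745, 0.805)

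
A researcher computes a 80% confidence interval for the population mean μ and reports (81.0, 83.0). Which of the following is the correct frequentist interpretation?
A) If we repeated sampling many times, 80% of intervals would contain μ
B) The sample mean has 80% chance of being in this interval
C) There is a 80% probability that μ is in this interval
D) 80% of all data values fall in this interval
A

A) Correct — this is the frequentist long-run coverage interpretation.
B) Wrong — x̄ is observed and sits in the interval by construction.
C) Wrong — μ is fixed; the randomness lives in the interval, not in μ.
D) Wrong — a CI is about the parameter μ, not individual data values.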